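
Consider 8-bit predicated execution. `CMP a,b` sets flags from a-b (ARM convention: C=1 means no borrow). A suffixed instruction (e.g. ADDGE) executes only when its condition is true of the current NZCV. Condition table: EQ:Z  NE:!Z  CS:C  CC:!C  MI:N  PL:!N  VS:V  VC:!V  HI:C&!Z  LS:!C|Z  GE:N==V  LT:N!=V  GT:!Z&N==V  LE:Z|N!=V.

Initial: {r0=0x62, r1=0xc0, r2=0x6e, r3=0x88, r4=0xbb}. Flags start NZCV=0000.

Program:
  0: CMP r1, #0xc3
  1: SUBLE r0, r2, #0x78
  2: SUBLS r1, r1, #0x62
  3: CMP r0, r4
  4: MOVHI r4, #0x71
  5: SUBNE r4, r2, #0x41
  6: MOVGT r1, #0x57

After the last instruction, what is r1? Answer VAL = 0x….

0: ✓ CMP  NZCV=1000
1: ✓ SUBLE  r0←0xf6
2: ✓ SUBLS  r1←0x5e
3: ✓ CMP  NZCV=0010
4: ✓ MOVHI  r4←0x71
5: ✓ SUBNE  r4←0x2d
6: ✓ MOVGT  r1←0x57

VAL = 0x57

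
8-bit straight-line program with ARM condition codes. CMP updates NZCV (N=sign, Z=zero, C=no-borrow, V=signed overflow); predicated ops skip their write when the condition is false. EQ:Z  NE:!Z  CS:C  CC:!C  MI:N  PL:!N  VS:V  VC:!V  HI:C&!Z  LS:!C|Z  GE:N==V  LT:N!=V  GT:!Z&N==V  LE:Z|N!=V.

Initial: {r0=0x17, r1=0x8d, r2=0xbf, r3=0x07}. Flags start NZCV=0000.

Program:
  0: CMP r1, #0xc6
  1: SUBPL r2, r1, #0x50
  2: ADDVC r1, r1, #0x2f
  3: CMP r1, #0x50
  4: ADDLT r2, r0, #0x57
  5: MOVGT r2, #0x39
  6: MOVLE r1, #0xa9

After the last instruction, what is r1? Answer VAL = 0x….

VAL = 0xa9

[0] flags=1000 → (cmp)
[1] flags=1000 PL?F → skip
[2] flags=1000 VC?T → r1=0xbc
[3] flags=0011 → (cmp)
[4] flags=0011 LT?T → r2=0x6e
[5] flags=0011 GT?F → skip
[6] flags=0011 LE?T → r1=0xa9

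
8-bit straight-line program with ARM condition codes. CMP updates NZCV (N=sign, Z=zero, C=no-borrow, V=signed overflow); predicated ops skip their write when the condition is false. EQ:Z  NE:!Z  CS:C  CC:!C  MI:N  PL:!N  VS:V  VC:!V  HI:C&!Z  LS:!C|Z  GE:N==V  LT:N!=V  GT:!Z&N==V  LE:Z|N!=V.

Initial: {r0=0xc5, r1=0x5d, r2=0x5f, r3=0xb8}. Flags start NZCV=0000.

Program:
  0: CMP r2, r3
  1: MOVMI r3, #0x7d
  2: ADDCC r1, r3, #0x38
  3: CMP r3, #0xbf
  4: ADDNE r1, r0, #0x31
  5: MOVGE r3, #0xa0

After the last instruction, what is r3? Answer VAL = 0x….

0: ✓ CMP  NZCV=1001
1: ✓ MOVMI  r3←0x7d
2: ✓ ADDCC  r1←0xb5
3: ✓ CMP  NZCV=1001
4: ✓ ADDNE  r1←0xf6
5: ✓ MOVGE  r3←0xa0

VAL = 0xa0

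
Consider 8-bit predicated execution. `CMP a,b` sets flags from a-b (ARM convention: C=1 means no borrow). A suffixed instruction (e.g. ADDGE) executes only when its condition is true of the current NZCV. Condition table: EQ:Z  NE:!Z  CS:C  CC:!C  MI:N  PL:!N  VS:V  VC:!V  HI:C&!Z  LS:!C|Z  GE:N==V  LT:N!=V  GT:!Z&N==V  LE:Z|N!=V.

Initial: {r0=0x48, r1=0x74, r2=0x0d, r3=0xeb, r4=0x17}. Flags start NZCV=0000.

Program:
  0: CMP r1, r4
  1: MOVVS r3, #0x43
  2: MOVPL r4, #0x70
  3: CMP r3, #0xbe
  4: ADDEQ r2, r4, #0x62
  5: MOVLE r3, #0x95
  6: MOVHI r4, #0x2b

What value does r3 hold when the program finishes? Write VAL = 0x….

VAL = 0xeb

0: ✓ CMP  NZCV=0010
1: · MOVVS
2: ✓ MOVPL  r4←0x70
3: ✓ CMP  NZCV=0010
4: · ADDEQ
5: · MOVLE
6: ✓ MOVHI  r4←0x2b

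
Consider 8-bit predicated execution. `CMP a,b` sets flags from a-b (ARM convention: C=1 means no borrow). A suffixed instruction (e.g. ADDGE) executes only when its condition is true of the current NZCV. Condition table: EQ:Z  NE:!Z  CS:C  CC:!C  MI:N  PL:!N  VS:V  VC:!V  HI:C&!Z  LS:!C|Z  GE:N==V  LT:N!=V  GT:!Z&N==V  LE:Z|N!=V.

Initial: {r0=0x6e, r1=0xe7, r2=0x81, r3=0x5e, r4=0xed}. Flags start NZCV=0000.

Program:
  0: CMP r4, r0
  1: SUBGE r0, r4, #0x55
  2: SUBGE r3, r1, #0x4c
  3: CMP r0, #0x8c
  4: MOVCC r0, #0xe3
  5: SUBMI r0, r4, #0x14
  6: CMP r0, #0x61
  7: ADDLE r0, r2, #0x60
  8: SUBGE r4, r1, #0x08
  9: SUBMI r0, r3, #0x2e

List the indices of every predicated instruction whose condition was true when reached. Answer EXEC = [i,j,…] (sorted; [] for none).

0: ✓ CMP  NZCV=0011
1: · SUBGE
2: · SUBGE
3: ✓ CMP  NZCV=1001
4: ✓ MOVCC  r0←0xe3
5: ✓ SUBMI  r0←0xd9
6: ✓ CMP  NZCV=0011
7: ✓ ADDLE  r0←0xe1
8: · SUBGE
9: · SUBMI

EXEC = [4,5,7]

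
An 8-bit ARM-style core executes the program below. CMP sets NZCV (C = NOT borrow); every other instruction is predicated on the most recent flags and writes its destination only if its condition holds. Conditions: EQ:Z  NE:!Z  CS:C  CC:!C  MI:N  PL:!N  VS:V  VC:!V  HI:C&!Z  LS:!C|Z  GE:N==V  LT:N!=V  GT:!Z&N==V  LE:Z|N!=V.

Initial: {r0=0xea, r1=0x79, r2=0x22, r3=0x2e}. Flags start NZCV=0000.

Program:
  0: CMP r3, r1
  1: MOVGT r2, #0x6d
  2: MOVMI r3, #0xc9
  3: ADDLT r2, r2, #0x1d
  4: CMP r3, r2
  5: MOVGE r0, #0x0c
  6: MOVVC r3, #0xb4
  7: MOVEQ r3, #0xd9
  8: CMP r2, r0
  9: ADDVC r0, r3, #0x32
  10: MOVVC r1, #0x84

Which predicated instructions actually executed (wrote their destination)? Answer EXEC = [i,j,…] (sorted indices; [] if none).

0: ✓ CMP  NZCV=1000
1: · MOVGT
2: ✓ MOVMI  r3←0xc9
3: ✓ ADDLT  r2←0x3f
4: ✓ CMP  NZCV=1010
5: · MOVGE
6: ✓ MOVVC  r3←0xb4
7: · MOVEQ
8: ✓ CMP  NZCV=0000
9: ✓ ADDVC  r0←0xe6
10: ✓ MOVVC  r1←0x84

EXEC = [2,3,6,9,10]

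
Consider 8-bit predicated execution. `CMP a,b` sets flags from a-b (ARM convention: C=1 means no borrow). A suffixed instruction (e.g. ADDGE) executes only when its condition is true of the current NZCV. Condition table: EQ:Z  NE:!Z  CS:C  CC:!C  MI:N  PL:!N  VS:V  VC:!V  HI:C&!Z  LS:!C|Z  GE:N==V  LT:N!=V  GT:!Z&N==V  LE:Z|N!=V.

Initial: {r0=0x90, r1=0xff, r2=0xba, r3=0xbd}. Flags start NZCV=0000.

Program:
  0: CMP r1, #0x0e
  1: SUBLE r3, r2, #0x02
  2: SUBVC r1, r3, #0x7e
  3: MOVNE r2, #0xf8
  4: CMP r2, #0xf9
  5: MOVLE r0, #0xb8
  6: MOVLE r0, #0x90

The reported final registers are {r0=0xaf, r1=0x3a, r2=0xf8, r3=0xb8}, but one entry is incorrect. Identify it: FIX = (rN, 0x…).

FIX = (r0, 0x90)

0: ✓ CMP  NZCV=1010
1: ✓ SUBLE  r3←0xb8
2: ✓ SUBVC  r1←0x3a
3: ✓ MOVNE  r2←0xf8
4: ✓ CMP  NZCV=1000
5: ✓ MOVLE  r0←0xb8
6: ✓ MOVLE  r0←0x90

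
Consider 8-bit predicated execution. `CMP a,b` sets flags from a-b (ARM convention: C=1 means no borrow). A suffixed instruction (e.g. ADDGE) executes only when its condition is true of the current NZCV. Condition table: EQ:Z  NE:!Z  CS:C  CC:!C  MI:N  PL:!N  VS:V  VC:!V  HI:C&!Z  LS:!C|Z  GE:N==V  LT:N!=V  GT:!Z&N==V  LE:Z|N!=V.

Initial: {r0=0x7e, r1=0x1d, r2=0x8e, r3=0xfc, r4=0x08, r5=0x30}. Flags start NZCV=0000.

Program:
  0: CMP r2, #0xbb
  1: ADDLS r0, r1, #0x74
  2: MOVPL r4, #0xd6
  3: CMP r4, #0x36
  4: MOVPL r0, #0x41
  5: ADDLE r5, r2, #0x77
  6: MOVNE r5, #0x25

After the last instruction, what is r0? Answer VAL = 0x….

0: ✓ CMP  NZCV=1000
1: ✓ ADDLS  r0←0x91
2: · MOVPL
3: ✓ CMP  NZCV=1000
4: · MOVPL
5: ✓ ADDLE  r5←0x05
6: ✓ MOVNE  r5←0x25

VAL = 0x91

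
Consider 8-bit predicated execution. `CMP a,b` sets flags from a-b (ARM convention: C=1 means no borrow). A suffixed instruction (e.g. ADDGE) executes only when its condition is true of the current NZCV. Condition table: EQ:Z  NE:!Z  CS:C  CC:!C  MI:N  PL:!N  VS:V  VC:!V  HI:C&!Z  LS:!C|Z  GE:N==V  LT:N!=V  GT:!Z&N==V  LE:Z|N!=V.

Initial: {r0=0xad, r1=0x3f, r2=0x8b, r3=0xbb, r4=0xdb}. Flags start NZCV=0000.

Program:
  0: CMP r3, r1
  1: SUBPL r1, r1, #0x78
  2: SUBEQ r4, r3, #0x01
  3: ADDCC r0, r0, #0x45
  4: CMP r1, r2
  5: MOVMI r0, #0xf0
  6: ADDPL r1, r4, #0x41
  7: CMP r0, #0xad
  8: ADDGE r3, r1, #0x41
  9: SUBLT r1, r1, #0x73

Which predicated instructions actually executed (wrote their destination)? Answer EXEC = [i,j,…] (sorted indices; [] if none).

0: ✓ CMP  NZCV=0011
1: ✓ SUBPL  r1←0xc7
2: · SUBEQ
3: · ADDCC
4: ✓ CMP  NZCV=0010
5: · MOVMI
6: ✓ ADDPL  r1←0x1c
7: ✓ CMP  NZCV=0110
8: ✓ ADDGE  r3←0x5d
9: · SUBLT

EXEC = [1,6,8]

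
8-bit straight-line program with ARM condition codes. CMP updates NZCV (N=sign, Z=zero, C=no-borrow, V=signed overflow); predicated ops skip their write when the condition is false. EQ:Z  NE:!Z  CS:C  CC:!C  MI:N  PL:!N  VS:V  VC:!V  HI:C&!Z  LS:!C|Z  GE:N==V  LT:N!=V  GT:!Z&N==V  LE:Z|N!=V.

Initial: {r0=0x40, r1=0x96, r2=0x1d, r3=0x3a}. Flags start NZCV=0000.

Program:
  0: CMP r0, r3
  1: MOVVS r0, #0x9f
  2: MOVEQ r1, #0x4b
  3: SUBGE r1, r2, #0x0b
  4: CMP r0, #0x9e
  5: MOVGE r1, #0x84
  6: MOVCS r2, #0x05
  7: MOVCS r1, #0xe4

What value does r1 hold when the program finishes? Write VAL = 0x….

VAL = 0x84

[0] flags=0010 → (cmp)
[1] flags=0010 VS?F → skip
[2] flags=0010 EQ?F → skip
[3] flags=0010 GE?T → r1=0x12
[4] flags=1001 → (cmp)
[5] flags=1001 GE?T → r1=0x84
[6] flags=1001 CS?F → skip
[7] flags=1001 CS?F → skip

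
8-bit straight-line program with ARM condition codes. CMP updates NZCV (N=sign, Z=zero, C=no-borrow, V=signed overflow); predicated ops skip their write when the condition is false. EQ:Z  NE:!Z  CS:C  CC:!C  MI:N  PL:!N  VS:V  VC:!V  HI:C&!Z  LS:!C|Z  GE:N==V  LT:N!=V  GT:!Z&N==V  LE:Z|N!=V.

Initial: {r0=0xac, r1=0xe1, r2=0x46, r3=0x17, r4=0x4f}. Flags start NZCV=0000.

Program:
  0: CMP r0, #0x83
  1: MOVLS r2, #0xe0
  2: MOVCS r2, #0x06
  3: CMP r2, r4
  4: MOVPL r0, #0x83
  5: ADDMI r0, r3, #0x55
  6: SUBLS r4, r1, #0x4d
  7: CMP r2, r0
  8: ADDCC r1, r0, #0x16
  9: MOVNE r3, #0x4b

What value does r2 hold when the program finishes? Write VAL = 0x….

VAL = 0x06

[0] flags=0010 → (cmp)
[1] flags=0010 LS?F → skip
[2] flags=0010 CS?T → r2=0x06
[3] flags=1000 → (cmp)
[4] flags=1000 PL?F → skip
[5] flags=1000 MI?T → r0=0x6c
[6] flags=1000 LS?T → r4=0x94
[7] flags=1000 → (cmp)
[8] flags=1000 CC?T → r1=0x82
[9] flags=1000 NE?T → r3=0x4b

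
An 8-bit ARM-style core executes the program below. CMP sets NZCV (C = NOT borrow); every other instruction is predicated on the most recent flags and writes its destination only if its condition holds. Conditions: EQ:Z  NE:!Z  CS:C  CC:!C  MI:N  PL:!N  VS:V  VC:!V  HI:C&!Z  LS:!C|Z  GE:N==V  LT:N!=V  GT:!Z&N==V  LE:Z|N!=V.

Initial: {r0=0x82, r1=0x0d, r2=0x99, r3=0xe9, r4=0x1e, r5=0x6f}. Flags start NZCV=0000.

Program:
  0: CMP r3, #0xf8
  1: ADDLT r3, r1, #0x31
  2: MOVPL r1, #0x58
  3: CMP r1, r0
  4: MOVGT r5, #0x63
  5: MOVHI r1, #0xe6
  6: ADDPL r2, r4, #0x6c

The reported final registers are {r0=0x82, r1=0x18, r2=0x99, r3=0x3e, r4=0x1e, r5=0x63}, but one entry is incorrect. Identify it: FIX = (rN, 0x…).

[0] flags=1000 → (cmp)
[1] flags=1000 LT?T → r3=0x3e
[2] flags=1000 PL?F → skip
[3] flags=1001 → (cmp)
[4] flags=1001 GT?T → r5=0x63
[5] flags=1001 HI?F → skip
[6] flags=1001 PL?F → skip

FIX = (r1, 0x0d)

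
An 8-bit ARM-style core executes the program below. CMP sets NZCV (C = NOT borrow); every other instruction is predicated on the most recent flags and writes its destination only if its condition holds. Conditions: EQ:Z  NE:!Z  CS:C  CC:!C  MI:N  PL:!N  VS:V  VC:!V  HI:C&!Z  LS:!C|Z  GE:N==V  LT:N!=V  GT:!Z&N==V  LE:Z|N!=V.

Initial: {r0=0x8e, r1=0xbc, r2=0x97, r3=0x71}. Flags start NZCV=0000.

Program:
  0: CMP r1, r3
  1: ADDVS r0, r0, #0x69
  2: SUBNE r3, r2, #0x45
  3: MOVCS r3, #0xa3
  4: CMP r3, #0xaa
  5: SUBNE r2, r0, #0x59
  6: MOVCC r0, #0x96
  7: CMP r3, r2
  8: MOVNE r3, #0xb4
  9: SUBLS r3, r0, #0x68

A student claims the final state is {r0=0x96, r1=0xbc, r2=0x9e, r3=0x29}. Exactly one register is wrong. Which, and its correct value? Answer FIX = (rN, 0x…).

FIX = (r3, 0xb4)

[0] flags=0011 → (cmp)
[1] flags=0011 VS?T → r0=0xf7
[2] flags=0011 NE?T → r3=0x52
[3] flags=0011 CS?T → r3=0xa3
[4] flags=1000 → (cmp)
[5] flags=1000 NE?T → r2=0x9e
[6] flags=1000 CC?T → r0=0x96
[7] flags=0010 → (cmp)
[8] flags=0010 NE?T → r3=0xb4
[9] flags=0010 LS?F → skip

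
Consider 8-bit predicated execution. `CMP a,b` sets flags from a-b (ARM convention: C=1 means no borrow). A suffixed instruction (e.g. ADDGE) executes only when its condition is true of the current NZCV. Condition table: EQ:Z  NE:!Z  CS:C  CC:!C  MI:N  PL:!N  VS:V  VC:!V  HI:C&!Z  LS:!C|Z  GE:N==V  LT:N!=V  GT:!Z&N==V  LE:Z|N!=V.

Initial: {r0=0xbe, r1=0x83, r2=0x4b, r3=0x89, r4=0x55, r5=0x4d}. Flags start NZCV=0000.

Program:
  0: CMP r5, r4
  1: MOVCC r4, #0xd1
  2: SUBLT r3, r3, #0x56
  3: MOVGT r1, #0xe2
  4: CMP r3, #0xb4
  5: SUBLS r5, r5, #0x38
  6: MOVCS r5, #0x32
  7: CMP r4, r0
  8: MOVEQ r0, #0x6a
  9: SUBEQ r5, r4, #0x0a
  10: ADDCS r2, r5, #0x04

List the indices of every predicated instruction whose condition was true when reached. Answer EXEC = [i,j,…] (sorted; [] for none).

EXEC = [1,2,5,10]

0: ✓ CMP  NZCV=1000
1: ✓ MOVCC  r4←0xd1
2: ✓ SUBLT  r3←0x33
3: · MOVGT
4: ✓ CMP  NZCV=0000
5: ✓ SUBLS  r5←0x15
6: · MOVCS
7: ✓ CMP  NZCV=0010
8: · MOVEQ
9: · SUBEQ
10: ✓ ADDCS  r2←0x19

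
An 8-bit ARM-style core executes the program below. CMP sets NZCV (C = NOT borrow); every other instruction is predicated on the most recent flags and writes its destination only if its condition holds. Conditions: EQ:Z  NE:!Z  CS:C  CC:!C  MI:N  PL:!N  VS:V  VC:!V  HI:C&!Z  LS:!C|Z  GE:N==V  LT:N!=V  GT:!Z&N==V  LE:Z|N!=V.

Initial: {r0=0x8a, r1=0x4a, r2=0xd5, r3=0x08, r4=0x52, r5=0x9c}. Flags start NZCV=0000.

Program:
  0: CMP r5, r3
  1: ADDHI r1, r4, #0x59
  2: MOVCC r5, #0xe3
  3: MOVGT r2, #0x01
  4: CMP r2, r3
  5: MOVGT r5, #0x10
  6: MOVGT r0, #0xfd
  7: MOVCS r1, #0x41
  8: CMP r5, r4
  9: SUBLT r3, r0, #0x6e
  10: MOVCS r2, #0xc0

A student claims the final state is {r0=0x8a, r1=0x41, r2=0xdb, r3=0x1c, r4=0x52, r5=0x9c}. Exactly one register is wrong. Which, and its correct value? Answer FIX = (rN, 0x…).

FIX = (r2, 0xc0)

[0] flags=1010 → (cmp)
[1] flags=1010 HI?T → r1=0xab
[2] flags=1010 CC?F → skip
[3] flags=1010 GT?F → skip
[4] flags=1010 → (cmp)
[5] flags=1010 GT?F → skip
[6] flags=1010 GT?F → skip
[7] flags=1010 CS?T → r1=0x41
[8] flags=0011 → (cmp)
[9] flags=0011 LT?T → r3=0x1c
[10] flags=0011 CS?T → r2=0xc0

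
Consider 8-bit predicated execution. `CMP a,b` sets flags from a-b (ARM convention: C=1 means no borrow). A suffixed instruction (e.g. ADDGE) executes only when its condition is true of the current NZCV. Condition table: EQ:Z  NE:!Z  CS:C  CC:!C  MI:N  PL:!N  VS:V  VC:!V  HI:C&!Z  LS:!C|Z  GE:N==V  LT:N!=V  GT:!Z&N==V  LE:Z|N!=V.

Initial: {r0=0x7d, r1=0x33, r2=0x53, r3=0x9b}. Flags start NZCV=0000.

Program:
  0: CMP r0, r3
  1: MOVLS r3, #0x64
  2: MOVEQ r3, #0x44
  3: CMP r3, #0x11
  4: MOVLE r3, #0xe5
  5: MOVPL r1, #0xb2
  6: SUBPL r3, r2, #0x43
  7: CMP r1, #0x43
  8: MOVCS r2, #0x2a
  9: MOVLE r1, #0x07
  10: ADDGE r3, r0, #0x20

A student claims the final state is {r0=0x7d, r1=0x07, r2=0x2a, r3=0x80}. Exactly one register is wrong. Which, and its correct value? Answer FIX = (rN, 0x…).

FIX = (r3, 0x10)

0: ✓ CMP  NZCV=1001
1: ✓ MOVLS  r3←0x64
2: · MOVEQ
3: ✓ CMP  NZCV=0010
4: · MOVLE
5: ✓ MOVPL  r1←0xb2
6: ✓ SUBPL  r3←0x10
7: ✓ CMP  NZCV=0011
8: ✓ MOVCS  r2←0x2a
9: ✓ MOVLE  r1←0x07
10: · ADDGE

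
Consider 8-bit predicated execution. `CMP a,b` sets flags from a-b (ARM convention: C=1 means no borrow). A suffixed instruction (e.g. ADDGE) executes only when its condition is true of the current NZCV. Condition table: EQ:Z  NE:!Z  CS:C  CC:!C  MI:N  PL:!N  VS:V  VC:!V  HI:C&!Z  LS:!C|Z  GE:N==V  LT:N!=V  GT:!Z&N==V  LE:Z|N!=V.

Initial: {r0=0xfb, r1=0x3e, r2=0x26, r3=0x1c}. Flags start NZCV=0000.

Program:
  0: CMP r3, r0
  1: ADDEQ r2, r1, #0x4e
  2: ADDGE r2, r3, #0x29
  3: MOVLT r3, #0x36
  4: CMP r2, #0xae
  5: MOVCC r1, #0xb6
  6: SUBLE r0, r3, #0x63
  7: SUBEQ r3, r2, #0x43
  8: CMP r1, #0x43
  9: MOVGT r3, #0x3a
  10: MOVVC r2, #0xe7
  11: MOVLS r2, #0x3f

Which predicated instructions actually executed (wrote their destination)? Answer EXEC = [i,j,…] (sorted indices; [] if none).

[0] flags=0000 → (cmp)
[1] flags=0000 EQ?F → skip
[2] flags=0000 GE?T → r2=0x45
[3] flags=0000 LT?F → skip
[4] flags=1001 → (cmp)
[5] flags=1001 CC?T → r1=0xb6
[6] flags=1001 LE?F → skip
[7] flags=1001 EQ?F → skip
[8] flags=0011 → (cmp)
[9] flags=0011 GT?F → skip
[10] flags=0011 VC?F → skip
[11] flags=0011 LS?F → skip

EXEC = [2,5]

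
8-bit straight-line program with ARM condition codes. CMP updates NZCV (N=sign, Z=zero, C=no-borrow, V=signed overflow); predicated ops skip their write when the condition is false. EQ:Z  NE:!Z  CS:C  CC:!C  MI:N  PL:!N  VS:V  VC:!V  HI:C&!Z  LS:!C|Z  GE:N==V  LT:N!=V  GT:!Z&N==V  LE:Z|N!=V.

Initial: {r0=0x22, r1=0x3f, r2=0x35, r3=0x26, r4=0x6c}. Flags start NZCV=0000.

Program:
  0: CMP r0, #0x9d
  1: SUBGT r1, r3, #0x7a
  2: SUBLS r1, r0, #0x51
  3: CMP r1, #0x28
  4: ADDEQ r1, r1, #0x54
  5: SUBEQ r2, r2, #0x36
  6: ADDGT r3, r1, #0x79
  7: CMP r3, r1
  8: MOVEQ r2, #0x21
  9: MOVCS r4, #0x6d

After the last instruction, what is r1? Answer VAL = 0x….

VAL = 0xd1

0: ✓ CMP  NZCV=1001
1: ✓ SUBGT  r1←0xac
2: ✓ SUBLS  r1←0xd1
3: ✓ CMP  NZCV=1010
4: · ADDEQ
5: · SUBEQ
6: · ADDGT
7: ✓ CMP  NZCV=0000
8: · MOVEQ
9: · MOVCS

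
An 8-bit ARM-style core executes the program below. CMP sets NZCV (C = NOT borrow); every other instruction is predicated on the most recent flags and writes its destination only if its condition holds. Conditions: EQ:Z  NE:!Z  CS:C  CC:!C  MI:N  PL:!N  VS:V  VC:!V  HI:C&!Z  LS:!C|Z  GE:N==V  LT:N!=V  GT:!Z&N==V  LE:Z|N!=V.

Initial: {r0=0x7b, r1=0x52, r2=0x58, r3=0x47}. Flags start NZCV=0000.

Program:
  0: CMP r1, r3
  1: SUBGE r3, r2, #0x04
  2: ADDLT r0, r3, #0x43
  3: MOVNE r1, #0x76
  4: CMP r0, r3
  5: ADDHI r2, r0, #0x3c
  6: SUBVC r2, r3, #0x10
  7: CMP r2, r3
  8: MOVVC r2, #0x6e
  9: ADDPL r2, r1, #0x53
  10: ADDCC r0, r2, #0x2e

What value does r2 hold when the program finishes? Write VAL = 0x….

VAL = 0x6e

0: ✓ CMP  NZCV=0010
1: ✓ SUBGE  r3←0x54
2: · ADDLT
3: ✓ MOVNE  r1←0x76
4: ✓ CMP  NZCV=0010
5: ✓ ADDHI  r2←0xb7
6: ✓ SUBVC  r2←0x44
7: ✓ CMP  NZCV=1000
8: ✓ MOVVC  r2←0x6e
9: · ADDPL
10: ✓ ADDCC  r0←0x9c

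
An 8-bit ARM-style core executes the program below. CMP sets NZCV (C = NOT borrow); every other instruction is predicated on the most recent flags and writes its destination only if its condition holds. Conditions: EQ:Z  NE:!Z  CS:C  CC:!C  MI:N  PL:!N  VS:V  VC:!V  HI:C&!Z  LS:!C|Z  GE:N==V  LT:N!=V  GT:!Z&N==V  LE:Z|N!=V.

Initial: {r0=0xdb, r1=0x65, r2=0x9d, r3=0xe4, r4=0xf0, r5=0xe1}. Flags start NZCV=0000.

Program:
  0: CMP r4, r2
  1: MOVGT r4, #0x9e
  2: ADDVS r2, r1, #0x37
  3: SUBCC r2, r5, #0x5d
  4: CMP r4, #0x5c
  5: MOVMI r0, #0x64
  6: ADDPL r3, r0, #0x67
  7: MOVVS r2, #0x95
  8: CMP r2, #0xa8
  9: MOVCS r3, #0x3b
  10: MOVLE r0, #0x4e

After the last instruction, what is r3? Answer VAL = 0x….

VAL = 0x42

[0] flags=0010 → (cmp)
[1] flags=0010 GT?T → r4=0x9e
[2] flags=0010 VS?F → skip
[3] flags=0010 CC?F → skip
[4] flags=0011 → (cmp)
[5] flags=0011 MI?F → skip
[6] flags=0011 PL?T → r3=0x42
[7] flags=0011 VS?T → r2=0x95
[8] flags=1000 → (cmp)
[9] flags=1000 CS?F → skip
[10] flags=1000 LE?T → r0=0x4e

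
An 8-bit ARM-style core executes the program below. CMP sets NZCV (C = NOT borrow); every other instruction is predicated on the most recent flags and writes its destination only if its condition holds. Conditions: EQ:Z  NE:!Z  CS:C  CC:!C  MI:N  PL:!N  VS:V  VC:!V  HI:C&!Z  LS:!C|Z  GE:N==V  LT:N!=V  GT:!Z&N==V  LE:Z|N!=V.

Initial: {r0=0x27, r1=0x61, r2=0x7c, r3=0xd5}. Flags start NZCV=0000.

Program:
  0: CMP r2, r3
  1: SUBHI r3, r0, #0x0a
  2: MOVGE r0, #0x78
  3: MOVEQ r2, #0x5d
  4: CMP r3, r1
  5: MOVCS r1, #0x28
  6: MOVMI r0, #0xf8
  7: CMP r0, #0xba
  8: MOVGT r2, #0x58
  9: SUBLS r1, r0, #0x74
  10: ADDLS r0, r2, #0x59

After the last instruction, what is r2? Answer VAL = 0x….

VAL = 0x58

[0] flags=1001 → (cmp)
[1] flags=1001 HI?F → skip
[2] flags=1001 GE?T → r0=0x78
[3] flags=1001 EQ?F → skip
[4] flags=0011 → (cmp)
[5] flags=0011 CS?T → r1=0x28
[6] flags=0011 MI?F → skip
[7] flags=1001 → (cmp)
[8] flags=1001 GT?T → r2=0x58
[9] flags=1001 LS?T → r1=0x04
[10] flags=1001 LS?T → r0=0xb1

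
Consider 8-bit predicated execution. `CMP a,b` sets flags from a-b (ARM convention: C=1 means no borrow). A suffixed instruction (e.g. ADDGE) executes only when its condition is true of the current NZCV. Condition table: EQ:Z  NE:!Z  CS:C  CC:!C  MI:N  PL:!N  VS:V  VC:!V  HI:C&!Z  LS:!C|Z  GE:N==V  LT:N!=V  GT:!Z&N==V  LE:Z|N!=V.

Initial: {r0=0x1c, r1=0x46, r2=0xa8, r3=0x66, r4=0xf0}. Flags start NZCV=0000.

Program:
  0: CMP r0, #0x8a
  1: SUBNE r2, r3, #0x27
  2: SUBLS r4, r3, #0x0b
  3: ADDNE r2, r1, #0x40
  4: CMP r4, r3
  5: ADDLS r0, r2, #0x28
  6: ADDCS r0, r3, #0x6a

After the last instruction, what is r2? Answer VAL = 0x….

[0] flags=1001 → (cmp)
[1] flags=1001 NE?T → r2=0x3f
[2] flags=1001 LS?T → r4=0x5b
[3] flags=1001 NE?T → r2=0x86
[4] flags=1000 → (cmp)
[5] flags=1000 LS?T → r0=0xae
[6] flags=1000 CS?F → skip

VAL = 0x86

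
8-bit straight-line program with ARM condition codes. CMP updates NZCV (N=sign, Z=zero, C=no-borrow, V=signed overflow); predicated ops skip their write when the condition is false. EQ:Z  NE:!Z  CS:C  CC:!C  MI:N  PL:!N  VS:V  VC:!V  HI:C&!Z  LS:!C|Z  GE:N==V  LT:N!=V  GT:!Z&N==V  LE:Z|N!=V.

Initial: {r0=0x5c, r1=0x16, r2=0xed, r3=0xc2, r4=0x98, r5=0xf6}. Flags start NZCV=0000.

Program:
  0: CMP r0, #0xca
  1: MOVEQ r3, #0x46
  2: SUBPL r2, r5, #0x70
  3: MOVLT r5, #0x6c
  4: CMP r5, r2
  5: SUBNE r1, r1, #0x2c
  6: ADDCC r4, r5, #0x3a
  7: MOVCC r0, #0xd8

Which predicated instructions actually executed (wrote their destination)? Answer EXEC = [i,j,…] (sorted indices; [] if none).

EXEC = [5]

[0] flags=1001 → (cmp)
[1] flags=1001 EQ?F → skip
[2] flags=1001 PL?F → skip
[3] flags=1001 LT?F → skip
[4] flags=0010 → (cmp)
[5] flags=0010 NE?T → r1=0xea
[6] flags=0010 CC?F → skip
[7] flags=0010 CC?F → skip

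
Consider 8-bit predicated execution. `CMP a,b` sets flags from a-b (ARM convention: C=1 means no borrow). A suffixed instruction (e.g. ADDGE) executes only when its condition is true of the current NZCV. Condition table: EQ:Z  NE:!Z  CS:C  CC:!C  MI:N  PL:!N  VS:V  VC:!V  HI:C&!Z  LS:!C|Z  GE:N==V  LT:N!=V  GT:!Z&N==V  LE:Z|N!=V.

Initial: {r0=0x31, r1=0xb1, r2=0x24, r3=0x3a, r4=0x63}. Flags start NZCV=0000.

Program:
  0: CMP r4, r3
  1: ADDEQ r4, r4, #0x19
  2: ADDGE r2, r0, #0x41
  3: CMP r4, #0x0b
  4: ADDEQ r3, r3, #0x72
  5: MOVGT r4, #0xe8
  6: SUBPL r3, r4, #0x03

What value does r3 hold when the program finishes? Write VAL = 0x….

VAL = 0xe5

0: ✓ CMP  NZCV=0010
1: · ADDEQ
2: ✓ ADDGE  r2←0x72
3: ✓ CMP  NZCV=0010
4: · ADDEQ
5: ✓ MOVGT  r4←0xe8
6: ✓ SUBPL  r3←0xe5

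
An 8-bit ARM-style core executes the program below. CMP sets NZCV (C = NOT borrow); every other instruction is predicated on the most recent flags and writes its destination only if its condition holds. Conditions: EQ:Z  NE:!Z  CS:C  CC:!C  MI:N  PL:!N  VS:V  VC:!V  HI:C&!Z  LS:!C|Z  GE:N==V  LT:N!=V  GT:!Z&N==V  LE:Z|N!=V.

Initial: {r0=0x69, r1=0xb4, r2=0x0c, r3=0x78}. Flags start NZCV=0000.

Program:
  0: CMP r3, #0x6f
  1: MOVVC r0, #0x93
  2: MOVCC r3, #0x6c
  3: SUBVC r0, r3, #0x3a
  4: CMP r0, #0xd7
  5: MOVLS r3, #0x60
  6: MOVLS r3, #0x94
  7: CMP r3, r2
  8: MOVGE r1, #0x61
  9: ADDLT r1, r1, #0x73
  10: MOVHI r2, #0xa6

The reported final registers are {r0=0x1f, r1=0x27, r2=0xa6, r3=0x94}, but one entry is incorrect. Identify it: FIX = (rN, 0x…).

0: ✓ CMP  NZCV=0010
1: ✓ MOVVC  r0←0x93
2: · MOVCC
3: ✓ SUBVC  r0←0x3e
4: ✓ CMP  NZCV=0000
5: ✓ MOVLS  r3←0x60
6: ✓ MOVLS  r3←0x94
7: ✓ CMP  NZCV=1010
8: · MOVGE
9: ✓ ADDLT  r1←0x27
10: ✓ MOVHI  r2←0xa6

FIX = (r0, 0x3e)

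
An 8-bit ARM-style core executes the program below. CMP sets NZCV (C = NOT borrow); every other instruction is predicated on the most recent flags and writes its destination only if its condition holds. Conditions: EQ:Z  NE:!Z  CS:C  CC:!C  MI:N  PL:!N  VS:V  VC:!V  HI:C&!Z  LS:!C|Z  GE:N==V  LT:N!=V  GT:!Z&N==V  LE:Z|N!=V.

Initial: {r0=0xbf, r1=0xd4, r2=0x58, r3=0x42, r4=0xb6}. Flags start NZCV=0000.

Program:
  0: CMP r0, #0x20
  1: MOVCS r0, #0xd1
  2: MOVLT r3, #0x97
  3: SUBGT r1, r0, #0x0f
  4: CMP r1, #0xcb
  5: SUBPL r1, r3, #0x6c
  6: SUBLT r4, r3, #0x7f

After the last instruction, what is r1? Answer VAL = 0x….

0: ✓ CMP  NZCV=1010
1: ✓ MOVCS  r0←0xd1
2: ✓ MOVLT  r3←0x97
3: · SUBGT
4: ✓ CMP  NZCV=0010
5: ✓ SUBPL  r1←0x2b
6: · SUBLT

VAL = 0x2b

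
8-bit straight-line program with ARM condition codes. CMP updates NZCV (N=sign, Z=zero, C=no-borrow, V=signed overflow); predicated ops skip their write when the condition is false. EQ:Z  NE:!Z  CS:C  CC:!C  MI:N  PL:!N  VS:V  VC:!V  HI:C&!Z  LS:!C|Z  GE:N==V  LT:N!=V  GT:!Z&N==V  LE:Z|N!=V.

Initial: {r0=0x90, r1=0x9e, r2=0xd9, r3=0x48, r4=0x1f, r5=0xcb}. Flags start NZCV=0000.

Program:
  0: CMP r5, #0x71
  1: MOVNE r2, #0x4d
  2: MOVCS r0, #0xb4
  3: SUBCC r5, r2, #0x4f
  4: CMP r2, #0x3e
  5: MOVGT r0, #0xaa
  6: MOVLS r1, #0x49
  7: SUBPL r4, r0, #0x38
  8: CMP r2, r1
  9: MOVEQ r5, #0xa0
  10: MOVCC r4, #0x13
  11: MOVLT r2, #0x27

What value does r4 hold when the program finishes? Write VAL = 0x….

0: ✓ CMP  NZCV=0011
1: ✓ MOVNE  r2←0x4d
2: ✓ MOVCS  r0←0xb4
3: · SUBCC
4: ✓ CMP  NZCV=0010
5: ✓ MOVGT  r0←0xaa
6: · MOVLS
7: ✓ SUBPL  r4←0x72
8: ✓ CMP  NZCV=1001
9: · MOVEQ
10: ✓ MOVCC  r4←0x13
11: · MOVLT

VAL = 0x13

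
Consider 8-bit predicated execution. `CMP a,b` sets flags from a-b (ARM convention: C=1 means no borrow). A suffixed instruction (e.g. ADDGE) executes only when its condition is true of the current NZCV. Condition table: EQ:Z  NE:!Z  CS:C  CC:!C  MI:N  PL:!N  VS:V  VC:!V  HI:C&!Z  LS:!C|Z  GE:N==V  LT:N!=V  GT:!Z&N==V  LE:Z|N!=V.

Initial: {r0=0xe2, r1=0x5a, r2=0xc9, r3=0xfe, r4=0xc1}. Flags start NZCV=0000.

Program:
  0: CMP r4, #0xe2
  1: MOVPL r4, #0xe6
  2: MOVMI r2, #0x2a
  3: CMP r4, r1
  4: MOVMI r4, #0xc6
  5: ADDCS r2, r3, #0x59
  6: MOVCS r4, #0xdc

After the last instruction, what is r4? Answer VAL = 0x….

VAL = 0xdc

0: ✓ CMP  NZCV=1000
1: · MOVPL
2: ✓ MOVMI  r2←0x2a
3: ✓ CMP  NZCV=0011
4: · MOVMI
5: ✓ ADDCS  r2←0x57
6: ✓ MOVCS  r4←0xdc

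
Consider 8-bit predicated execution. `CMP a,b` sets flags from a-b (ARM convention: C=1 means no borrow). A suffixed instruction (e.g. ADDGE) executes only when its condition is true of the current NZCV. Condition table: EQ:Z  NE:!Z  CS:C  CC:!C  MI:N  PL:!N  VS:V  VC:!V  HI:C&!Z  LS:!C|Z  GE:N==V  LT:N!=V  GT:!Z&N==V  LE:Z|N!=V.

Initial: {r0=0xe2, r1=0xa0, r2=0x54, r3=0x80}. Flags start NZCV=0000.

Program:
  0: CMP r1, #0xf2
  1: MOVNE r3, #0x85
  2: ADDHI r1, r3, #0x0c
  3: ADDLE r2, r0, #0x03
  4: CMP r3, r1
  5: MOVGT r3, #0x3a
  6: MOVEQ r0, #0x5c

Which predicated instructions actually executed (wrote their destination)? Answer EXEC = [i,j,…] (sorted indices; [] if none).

0: ✓ CMP  NZCV=1000
1: ✓ MOVNE  r3←0x85
2: · ADDHI
3: ✓ ADDLE  r2←0xe5
4: ✓ CMP  NZCV=1000
5: · MOVGT
6: · MOVEQ

EXEC = [1,3]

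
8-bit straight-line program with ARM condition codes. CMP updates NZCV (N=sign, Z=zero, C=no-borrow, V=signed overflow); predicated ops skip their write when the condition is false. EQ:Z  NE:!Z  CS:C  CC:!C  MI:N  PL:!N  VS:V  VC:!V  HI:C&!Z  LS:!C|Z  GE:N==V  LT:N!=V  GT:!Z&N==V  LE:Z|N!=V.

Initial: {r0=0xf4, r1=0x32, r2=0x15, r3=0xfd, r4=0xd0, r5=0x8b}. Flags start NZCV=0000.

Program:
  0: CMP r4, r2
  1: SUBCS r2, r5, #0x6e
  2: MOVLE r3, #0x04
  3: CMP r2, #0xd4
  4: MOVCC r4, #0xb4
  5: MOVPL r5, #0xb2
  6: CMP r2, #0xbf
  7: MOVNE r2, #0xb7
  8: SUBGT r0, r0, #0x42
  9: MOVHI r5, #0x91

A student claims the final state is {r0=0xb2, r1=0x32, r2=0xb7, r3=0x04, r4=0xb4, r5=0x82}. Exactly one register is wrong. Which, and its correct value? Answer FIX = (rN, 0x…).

0: ✓ CMP  NZCV=1010
1: ✓ SUBCS  r2←0x1d
2: ✓ MOVLE  r3←0x04
3: ✓ CMP  NZCV=0000
4: ✓ MOVCC  r4←0xb4
5: ✓ MOVPL  r5←0xb2
6: ✓ CMP  NZCV=0000
7: ✓ MOVNE  r2←0xb7
8: ✓ SUBGT  r0←0xb2
9: · MOVHI

FIX = (r5, 0xb2)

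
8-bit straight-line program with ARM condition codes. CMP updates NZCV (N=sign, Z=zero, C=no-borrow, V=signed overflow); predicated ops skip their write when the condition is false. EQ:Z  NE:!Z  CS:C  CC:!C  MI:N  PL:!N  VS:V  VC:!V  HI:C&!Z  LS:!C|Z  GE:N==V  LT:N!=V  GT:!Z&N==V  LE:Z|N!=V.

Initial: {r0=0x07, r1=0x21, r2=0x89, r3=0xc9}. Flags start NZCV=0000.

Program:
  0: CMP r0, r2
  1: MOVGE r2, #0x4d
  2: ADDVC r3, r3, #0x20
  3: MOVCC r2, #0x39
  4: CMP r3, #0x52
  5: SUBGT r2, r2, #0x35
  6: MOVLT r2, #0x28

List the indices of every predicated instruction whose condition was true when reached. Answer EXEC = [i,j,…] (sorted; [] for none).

0: ✓ CMP  NZCV=0000
1: ✓ MOVGE  r2←0x4d
2: ✓ ADDVC  r3←0xe9
3: ✓ MOVCC  r2←0x39
4: ✓ CMP  NZCV=1010
5: · SUBGT
6: ✓ MOVLT  r2←0x28

EXEC = [1,2,3,6]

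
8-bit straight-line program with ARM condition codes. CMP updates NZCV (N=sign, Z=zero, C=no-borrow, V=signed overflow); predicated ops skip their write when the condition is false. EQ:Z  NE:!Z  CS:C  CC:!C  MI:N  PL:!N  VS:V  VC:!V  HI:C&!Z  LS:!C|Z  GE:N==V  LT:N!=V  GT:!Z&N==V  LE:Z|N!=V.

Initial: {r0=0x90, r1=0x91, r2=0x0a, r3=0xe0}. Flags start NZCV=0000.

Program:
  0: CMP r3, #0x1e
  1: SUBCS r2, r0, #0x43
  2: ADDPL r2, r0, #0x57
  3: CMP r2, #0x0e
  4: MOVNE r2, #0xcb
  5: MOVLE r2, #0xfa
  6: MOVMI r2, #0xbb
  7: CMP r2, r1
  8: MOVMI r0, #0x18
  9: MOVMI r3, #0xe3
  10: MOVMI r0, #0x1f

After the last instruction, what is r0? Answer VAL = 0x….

VAL = 0x90

0: ✓ CMP  NZCV=1010
1: ✓ SUBCS  r2←0x4d
2: · ADDPL
3: ✓ CMP  NZCV=0010
4: ✓ MOVNE  r2←0xcb
5: · MOVLE
6: · MOVMI
7: ✓ CMP  NZCV=0010
8: · MOVMI
9: · MOVMI
10: · MOVMI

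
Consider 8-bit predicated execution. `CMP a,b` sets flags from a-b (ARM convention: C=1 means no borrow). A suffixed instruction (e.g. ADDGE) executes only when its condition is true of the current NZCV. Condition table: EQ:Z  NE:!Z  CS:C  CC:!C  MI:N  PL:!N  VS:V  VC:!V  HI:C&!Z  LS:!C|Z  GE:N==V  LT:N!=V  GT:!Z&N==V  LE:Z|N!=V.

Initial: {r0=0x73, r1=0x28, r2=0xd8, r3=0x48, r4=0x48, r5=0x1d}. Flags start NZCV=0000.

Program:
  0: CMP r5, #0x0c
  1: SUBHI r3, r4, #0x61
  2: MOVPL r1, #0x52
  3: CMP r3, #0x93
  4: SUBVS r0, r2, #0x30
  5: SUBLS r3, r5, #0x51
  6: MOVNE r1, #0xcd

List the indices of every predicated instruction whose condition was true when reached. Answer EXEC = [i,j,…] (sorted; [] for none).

EXEC = [1,2,6]

[0] flags=0010 → (cmp)
[1] flags=0010 HI?T → r3=0xe7
[2] flags=0010 PL?T → r1=0x52
[3] flags=0010 → (cmp)
[4] flags=0010 VS?F → skip
[5] flags=0010 LS?F → skip
[6] flags=0010 NE?T → r1=0xcd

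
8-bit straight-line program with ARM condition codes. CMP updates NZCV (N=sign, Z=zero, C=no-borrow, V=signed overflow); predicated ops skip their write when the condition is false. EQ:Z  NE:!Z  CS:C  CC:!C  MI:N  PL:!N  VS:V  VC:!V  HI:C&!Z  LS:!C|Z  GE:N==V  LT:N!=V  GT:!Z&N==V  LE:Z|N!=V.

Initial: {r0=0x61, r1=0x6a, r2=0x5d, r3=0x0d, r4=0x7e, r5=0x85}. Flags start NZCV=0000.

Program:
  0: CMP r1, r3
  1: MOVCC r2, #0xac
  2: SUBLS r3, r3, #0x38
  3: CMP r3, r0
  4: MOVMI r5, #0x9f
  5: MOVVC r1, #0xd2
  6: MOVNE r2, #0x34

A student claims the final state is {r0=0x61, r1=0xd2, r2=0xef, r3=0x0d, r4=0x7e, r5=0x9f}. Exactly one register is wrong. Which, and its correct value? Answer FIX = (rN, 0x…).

FIX = (r2, 0x34)

[0] flags=0010 → (cmp)
[1] flags=0010 CC?F → skip
[2] flags=0010 LS?F → skip
[3] flags=1000 → (cmp)
[4] flags=1000 MI?T → r5=0x9f
[5] flags=1000 VC?T → r1=0xd2
[6] flags=1000 NE?T → r2=0x34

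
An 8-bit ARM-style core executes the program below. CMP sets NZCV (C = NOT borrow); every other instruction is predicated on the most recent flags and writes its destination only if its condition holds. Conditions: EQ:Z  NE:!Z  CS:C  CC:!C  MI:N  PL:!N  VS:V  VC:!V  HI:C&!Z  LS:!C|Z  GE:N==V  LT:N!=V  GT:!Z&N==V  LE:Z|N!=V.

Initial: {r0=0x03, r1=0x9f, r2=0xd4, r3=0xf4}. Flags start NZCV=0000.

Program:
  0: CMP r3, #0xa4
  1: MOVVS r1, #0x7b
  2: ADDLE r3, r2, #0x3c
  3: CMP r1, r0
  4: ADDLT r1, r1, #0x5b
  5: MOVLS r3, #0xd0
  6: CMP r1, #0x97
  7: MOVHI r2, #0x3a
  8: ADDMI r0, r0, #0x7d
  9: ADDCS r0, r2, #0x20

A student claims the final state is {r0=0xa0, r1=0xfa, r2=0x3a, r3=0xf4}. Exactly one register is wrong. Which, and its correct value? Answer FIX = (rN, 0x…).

0: ✓ CMP  NZCV=0010
1: · MOVVS
2: · ADDLE
3: ✓ CMP  NZCV=1010
4: ✓ ADDLT  r1←0xfa
5: · MOVLS
6: ✓ CMP  NZCV=0010
7: ✓ MOVHI  r2←0x3a
8: · ADDMI
9: ✓ ADDCS  r0←0x5a

FIX = (r0, 0x5a)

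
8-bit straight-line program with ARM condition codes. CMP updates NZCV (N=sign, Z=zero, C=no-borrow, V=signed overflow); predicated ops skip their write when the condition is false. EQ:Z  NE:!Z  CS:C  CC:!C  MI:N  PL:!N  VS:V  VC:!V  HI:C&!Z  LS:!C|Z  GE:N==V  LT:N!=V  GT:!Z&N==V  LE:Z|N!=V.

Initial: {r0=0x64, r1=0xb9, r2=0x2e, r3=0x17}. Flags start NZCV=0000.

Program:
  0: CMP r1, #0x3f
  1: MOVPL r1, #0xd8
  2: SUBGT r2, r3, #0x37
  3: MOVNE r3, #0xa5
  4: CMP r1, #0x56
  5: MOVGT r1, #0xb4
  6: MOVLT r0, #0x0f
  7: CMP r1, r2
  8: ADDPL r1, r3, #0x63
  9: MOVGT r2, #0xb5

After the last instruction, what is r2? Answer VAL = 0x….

VAL = 0x2e

0: ✓ CMP  NZCV=0011
1: ✓ MOVPL  r1←0xd8
2: · SUBGT
3: ✓ MOVNE  r3←0xa5
4: ✓ CMP  NZCV=1010
5: · MOVGT
6: ✓ MOVLT  r0←0x0f
7: ✓ CMP  NZCV=1010
8: · ADDPL
9: · MOVGT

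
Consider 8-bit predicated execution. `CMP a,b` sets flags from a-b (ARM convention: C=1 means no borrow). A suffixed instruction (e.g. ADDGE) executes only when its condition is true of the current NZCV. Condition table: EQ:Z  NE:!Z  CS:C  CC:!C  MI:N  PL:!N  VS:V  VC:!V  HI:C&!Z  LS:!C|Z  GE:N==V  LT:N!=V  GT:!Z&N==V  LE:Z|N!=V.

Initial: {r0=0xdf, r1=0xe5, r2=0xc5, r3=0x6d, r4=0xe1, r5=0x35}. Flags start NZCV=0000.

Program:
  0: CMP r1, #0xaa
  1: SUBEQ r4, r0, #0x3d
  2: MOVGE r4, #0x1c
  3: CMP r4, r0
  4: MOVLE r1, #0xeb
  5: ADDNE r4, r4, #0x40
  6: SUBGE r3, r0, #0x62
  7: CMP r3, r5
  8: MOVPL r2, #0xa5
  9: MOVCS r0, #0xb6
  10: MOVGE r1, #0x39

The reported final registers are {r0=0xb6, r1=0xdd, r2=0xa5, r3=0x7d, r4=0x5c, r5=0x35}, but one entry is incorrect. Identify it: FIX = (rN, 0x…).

0: ✓ CMP  NZCV=0010
1: · SUBEQ
2: ✓ MOVGE  r4←0x1c
3: ✓ CMP  NZCV=0000
4: · MOVLE
5: ✓ ADDNE  r4←0x5c
6: ✓ SUBGE  r3←0x7d
7: ✓ CMP  NZCV=0010
8: ✓ MOVPL  r2←0xa5
9: ✓ MOVCS  r0←0xb6
10: ✓ MOVGE  r1←0x39

FIX = (r1, 0x39)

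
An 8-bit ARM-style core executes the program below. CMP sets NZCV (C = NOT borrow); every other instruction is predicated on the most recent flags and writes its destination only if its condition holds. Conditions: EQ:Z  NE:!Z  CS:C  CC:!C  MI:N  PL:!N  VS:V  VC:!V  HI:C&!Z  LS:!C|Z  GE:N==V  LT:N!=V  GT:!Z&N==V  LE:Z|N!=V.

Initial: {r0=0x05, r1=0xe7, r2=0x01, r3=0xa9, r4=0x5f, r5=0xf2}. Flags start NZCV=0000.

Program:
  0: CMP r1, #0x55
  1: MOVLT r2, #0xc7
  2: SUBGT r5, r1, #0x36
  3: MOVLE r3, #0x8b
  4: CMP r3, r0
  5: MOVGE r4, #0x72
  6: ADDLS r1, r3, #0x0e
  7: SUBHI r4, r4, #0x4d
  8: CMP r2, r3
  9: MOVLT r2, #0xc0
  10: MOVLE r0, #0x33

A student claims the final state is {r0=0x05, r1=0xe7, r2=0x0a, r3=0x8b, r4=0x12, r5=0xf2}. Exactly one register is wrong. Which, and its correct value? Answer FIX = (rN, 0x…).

0: ✓ CMP  NZCV=1010
1: ✓ MOVLT  r2←0xc7
2: · SUBGT
3: ✓ MOVLE  r3←0x8b
4: ✓ CMP  NZCV=1010
5: · MOVGE
6: · ADDLS
7: ✓ SUBHI  r4←0x12
8: ✓ CMP  NZCV=0010
9: · MOVLT
10: · MOVLE

FIX = (r2, 0xc7)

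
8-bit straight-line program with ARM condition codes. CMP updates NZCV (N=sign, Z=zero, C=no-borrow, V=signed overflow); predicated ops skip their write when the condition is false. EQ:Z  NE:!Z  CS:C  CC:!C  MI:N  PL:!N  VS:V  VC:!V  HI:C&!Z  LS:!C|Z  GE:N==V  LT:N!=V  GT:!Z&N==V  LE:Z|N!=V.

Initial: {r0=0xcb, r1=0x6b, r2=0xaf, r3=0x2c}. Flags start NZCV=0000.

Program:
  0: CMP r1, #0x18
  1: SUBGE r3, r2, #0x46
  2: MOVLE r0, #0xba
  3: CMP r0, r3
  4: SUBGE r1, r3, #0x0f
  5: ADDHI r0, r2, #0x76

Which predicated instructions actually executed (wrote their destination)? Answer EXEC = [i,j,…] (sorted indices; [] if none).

EXEC = [1,5]

[0] flags=0010 → (cmp)
[1] flags=0010 GE?T → r3=0x69
[2] flags=0010 LE?F → skip
[3] flags=0011 → (cmp)
[4] flags=0011 GE?F → skip
[5] flags=0011 HI?T → r0=0x25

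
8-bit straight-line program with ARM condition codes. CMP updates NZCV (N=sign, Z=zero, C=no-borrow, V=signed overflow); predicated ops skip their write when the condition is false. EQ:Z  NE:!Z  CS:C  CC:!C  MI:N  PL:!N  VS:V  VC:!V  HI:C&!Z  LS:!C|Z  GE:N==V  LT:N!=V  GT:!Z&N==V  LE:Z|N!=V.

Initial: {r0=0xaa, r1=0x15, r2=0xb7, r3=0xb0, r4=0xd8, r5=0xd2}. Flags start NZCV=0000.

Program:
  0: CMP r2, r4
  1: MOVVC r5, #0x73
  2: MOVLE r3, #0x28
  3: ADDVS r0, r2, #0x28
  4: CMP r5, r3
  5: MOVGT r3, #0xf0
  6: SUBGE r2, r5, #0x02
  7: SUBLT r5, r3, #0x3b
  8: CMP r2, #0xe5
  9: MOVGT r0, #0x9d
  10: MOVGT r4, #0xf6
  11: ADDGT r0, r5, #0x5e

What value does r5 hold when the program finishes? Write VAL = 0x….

0: ✓ CMP  NZCV=1000
1: ✓ MOVVC  r5←0x73
2: ✓ MOVLE  r3←0x28
3: · ADDVS
4: ✓ CMP  NZCV=0010
5: ✓ MOVGT  r3←0xf0
6: ✓ SUBGE  r2←0x71
7: · SUBLT
8: ✓ CMP  NZCV=1001
9: ✓ MOVGT  r0←0x9d
10: ✓ MOVGT  r4←0xf6
11: ✓ ADDGT  r0←0xd1

VAL = 0x73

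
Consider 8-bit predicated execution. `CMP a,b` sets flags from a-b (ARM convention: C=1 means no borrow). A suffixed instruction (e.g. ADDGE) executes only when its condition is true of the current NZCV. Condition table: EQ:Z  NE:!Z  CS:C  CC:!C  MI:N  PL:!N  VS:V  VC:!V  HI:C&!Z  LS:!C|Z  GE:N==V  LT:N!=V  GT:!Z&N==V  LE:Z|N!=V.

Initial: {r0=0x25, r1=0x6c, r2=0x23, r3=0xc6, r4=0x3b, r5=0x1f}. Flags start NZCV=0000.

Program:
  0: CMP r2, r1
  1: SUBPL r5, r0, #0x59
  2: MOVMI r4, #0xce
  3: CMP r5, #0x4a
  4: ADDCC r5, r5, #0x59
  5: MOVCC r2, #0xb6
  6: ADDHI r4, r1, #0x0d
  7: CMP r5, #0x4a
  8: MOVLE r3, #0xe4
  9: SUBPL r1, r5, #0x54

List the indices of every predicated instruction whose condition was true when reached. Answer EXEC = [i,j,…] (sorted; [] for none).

[0] flags=1000 → (cmp)
[1] flags=1000 PL?F → skip
[2] flags=1000 MI?T → r4=0xce
[3] flags=1000 → (cmp)
[4] flags=1000 CC?T → r5=0x78
[5] flags=1000 CC?T → r2=0xb6
[6] flags=1000 HI?F → skip
[7] flags=0010 → (cmp)
[8] flags=0010 LE?F → skip
[9] flags=0010 PL?T → r1=0x24

EXEC = [2,4,5,9]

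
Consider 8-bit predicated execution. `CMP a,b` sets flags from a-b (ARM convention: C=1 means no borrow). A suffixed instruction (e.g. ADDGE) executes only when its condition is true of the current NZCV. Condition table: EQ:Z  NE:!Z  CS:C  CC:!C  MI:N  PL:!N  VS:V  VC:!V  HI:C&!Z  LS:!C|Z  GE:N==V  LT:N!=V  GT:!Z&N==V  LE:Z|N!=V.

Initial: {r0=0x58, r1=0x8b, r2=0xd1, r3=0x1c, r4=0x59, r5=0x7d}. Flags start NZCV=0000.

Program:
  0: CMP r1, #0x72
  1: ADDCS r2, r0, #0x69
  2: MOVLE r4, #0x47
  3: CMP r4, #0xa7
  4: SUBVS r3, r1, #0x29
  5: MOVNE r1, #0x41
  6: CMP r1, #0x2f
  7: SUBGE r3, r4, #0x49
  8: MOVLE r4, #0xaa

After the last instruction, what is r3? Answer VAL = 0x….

0: ✓ CMP  NZCV=0011
1: ✓ ADDCS  r2←0xc1
2: ✓ MOVLE  r4←0x47
3: ✓ CMP  NZCV=1001
4: ✓ SUBVS  r3←0x62
5: ✓ MOVNE  r1←0x41
6: ✓ CMP  NZCV=0010
7: ✓ SUBGE  r3←0xfe
8: · MOVLE

VAL = 0xfe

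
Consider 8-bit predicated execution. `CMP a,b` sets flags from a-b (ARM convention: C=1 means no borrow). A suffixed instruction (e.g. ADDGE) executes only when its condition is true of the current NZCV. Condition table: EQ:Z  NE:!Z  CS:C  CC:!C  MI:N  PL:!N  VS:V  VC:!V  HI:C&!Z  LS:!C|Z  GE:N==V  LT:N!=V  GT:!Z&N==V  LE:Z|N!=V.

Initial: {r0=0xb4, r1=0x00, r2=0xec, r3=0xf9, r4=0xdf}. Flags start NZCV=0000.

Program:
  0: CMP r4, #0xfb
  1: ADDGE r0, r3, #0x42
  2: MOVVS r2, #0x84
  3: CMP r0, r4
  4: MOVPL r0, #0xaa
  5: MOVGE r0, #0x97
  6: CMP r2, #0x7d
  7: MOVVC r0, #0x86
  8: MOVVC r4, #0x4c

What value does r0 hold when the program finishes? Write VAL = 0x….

VAL = 0xb4

[0] flags=1000 → (cmp)
[1] flags=1000 GE?F → skip
[2] flags=1000 VS?F → skip
[3] flags=1000 → (cmp)
[4] flags=1000 PL?F → skip
[5] flags=1000 GE?F → skip
[6] flags=0011 → (cmp)
[7] flags=0011 VC?F → skip
[8] flags=0011 VC?F → skip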